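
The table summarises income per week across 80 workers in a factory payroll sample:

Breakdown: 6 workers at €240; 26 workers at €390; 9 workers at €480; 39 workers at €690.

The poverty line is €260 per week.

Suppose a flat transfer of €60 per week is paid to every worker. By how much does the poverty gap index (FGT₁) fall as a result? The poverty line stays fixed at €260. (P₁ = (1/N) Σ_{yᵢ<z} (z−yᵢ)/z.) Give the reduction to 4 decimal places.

Before: below the line — 6×€240; poverty gap index (FGT₁) = 0.005769.
After the €60 transfer: below the line — none; poverty gap index (FGT₁) = 0.000000.
Reduction = 0.005769 − 0.000000 = 0.0058.

0.0058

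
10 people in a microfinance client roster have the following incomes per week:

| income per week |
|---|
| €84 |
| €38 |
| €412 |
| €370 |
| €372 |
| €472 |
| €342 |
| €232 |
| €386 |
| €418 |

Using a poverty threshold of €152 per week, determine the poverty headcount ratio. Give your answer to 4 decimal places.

0.2000

2 of the 10 people have income below €152.
H = 2/10 = 0.2000.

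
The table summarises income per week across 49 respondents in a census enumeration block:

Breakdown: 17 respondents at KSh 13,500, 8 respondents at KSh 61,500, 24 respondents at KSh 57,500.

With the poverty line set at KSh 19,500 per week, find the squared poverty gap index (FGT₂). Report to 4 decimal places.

0.0328

Below z: 17×KSh 13,500 (q = 17 of N = 49).
Relative gaps: (19500−13500)/19500 = 0.3077 (×17).
Squared: 0.0947 (×17).
Sum = 1.609467; P₂ = 1.609467 / 49 = 0.0328.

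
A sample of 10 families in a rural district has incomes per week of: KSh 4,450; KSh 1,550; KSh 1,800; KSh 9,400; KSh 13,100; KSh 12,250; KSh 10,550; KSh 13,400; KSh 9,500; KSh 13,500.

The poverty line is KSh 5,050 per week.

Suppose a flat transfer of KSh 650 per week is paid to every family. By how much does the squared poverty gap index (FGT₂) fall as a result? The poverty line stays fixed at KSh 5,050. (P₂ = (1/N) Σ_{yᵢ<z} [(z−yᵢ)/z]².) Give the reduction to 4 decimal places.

0.0325

Before: below the line — KSh 1,550, KSh 1,800, KSh 4,450; squared poverty gap index (FGT₂) = 0.090864.
After the KSh 650 transfer: below the line — KSh 2,200, KSh 2,450; squared poverty gap index (FGT₂) = 0.058357.
Reduction = 0.090864 − 0.058357 = 0.0325.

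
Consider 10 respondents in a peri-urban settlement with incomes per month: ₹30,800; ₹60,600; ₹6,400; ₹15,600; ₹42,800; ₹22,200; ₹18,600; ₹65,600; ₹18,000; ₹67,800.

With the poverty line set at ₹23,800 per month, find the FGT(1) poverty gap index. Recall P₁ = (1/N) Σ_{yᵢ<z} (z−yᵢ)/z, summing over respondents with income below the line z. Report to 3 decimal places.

0.161

Below the line: ₹6,400, ₹15,600, ₹18,000, ₹18,600, ₹22,200 (q = 5 of N = 10).
Normalized shortfalls: (23800−6400)/23800 = 0.7311; (23800−15600)/23800 = 0.3445; (23800−18000)/23800 = 0.2437; (23800−18600)/23800 = 0.2185; (23800−22200)/23800 = 0.0672.
Sum of shortfalls = 1.605042; P₁ averages over all N: 1.605042 / 10 = 0.161.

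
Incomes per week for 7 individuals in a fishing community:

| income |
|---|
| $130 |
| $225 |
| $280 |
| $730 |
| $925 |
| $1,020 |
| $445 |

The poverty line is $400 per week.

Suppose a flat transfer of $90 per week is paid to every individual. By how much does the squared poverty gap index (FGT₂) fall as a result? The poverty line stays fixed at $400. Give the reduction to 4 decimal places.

Before: below the line — $130, $225, $280; squared poverty gap index (FGT₂) = 0.105290.
After the $90 transfer: below the line — $220, $315, $370; squared poverty gap index (FGT₂) = 0.036183.
Reduction = 0.105290 − 0.036183 = 0.0691.

0.0691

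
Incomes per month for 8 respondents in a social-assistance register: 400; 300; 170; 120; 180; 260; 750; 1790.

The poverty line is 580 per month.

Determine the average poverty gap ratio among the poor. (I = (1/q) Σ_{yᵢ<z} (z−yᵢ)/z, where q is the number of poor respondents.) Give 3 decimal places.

0.589

Below the line: 120, 170, 180, 260, 300, 400 (q = 6 of N = 8).
Relative gaps: 0.7931, 0.7069, 0.6897, 0.5517, 0.4828, 0.3103; sum = 3.534483.
The income-gap ratio divides by q (the poor only): 3.534483 / 6 = 0.589.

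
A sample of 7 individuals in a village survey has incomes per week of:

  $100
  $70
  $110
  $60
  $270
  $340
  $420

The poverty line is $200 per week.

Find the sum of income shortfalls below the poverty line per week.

Below z: $60, $70, $100, $110 (q = 4 of N = 7).
Individual gaps: 200−60 = 140; 200−70 = 130; 200−100 = 100; 200−110 = 90.
Aggregate gap = $460.

$460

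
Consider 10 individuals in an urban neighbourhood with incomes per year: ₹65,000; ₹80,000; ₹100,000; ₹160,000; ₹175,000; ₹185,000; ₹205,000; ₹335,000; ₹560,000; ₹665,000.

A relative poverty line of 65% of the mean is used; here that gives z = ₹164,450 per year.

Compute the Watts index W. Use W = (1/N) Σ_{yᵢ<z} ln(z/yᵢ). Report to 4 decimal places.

Incomes under z: ₹65,000, ₹80,000, ₹100,000, ₹160,000 (q = 4 of N = 10).
Log gaps: ln(164450/65000) = 0.9282; ln(164450/80000) = 0.7206; ln(164450/100000) = 0.4974; ln(164450/160000) = 0.0274.
W = 2.173668 / 10 = 0.2174.

0.2174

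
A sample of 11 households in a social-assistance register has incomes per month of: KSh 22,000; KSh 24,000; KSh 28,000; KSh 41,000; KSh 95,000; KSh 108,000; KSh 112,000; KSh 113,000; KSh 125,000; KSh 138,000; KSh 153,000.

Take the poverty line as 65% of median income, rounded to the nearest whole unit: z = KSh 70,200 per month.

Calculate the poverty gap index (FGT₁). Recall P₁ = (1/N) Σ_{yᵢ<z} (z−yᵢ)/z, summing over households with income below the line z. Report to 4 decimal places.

0.2147

Below the line: KSh 22,000, KSh 24,000, KSh 28,000, KSh 41,000 (q = 4 of N = 11).
Relative gaps: (70200−22000)/70200 = 0.6866; (70200−24000)/70200 = 0.6581; (70200−28000)/70200 = 0.6011; (70200−41000)/70200 = 0.4160.
Σ = 2.361823. Dividing by the full population N = 11 gives P₁ = 0.2147.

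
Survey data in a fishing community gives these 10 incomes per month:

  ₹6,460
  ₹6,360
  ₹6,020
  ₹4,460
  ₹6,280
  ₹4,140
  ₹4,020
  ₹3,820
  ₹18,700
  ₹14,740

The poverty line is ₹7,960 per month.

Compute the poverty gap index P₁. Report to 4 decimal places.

0.2779

Poor units: ₹3,820, ₹4,020, ₹4,140, ₹4,460, ₹6,020, ₹6,280, ₹6,360, ₹6,460 (q = 8 of N = 10).
Gap ratios (z−y)/z: (7960−3820)/7960 = 0.5201; (7960−4020)/7960 = 0.4950; (7960−4140)/7960 = 0.4799; (7960−4460)/7960 = 0.4397; (7960−6020)/7960 = 0.2437; (7960−6280)/7960 = 0.2111; (7960−6360)/7960 = 0.2010; (7960−6460)/7960 = 0.1884.
Σ = 2.778894. Dividing by the full population N = 10 gives P₁ = 0.2779.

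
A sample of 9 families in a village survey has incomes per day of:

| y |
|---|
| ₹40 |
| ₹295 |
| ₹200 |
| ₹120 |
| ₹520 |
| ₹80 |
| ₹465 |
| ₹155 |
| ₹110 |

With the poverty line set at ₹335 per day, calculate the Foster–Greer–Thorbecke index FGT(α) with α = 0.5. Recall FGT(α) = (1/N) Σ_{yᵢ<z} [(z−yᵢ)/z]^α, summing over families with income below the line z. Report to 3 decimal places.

Below the line: ₹40, ₹80, ₹110, ₹120, ₹155, ₹200, ₹295 (q = 7 of N = 9).
Relative gaps: (335−40)/335 = 0.8806; (335−80)/335 = 0.7612; (335−110)/335 = 0.6716; (335−120)/335 = 0.6418; (335−155)/335 = 0.5373; (335−200)/335 = 0.4030; (335−295)/335 = 0.1194.
Raised to α = 0.5: 0.93840; 0.87246; 0.81954; 0.80112; 0.73302; 0.63481; 0.34555.
Sum = 5.144897; FGT(0.5) = 5.144897 / 9 = 0.572.

0.572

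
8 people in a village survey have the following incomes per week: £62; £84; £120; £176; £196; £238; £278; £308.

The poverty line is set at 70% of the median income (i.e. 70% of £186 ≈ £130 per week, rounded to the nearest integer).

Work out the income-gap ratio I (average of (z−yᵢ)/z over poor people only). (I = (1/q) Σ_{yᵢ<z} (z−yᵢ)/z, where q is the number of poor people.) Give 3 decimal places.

Poor units: £62, £84, £120 (q = 3 of N = 8).
Shortfall ratios (z−y)/z: 0.5231, 0.3538, 0.0769; sum = 0.953846.
I averages over the q = 3 poor units only: 0.953846 / 3 = 0.318.

0.318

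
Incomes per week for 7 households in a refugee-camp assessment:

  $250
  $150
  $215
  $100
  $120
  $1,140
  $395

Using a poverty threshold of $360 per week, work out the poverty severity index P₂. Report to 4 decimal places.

0.2231

Below z: $100, $120, $150, $215, $250 (q = 5 of N = 7).
Normalized shortfalls: (360−100)/360 = 0.7222; (360−120)/360 = 0.6667; (360−150)/360 = 0.5833; (360−215)/360 = 0.4028; (360−250)/360 = 0.3056.
Squared: 0.5216; 0.4444; 0.3403; 0.1622; 0.0934.
Sum = 1.561921; P₂ = 1.561921 / 7 = 0.2231.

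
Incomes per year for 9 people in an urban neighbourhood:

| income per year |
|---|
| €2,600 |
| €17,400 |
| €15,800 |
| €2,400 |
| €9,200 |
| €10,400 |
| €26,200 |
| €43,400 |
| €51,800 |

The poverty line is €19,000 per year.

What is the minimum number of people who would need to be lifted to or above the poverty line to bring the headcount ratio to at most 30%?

4

6 of the 9 people are poor, so H = 6/9 = 0.667.
A headcount ratio of at most 30% allows at most ⌊0.30 × 9⌋ = 2 poor people.
So at least 6 − 2 = 4 must be lifted.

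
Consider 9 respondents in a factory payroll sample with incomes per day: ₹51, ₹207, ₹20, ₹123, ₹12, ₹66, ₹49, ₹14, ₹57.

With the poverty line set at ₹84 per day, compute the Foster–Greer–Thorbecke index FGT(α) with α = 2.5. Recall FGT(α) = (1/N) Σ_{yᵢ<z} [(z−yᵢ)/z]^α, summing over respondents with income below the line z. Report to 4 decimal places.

Below z: ₹12, ₹14, ₹20, ₹49, ₹51, ₹57, ₹66 (q = 7 of N = 9).
Relative gaps: (84−12)/84 = 0.8571; (84−14)/84 = 0.8333; (84−20)/84 = 0.7619; (84−49)/84 = 0.4167; (84−51)/84 = 0.3929; (84−57)/84 = 0.3214; (84−66)/84 = 0.2143.
Raised to α = 2.5: 0.68019; 0.63394; 0.50670; 0.11207; 0.09674; 0.05857; 0.02126.
Sum = 2.109466; FGT(2.5) = 2.109466 / 9 = 0.2344.

0.2344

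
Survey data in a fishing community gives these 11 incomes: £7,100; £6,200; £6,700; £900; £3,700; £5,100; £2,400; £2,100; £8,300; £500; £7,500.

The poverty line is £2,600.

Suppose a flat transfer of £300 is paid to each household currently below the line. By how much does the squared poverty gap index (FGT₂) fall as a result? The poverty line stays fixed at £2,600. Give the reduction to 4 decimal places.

Before: below the line — £500, £900, £2,100, £2,400; squared poverty gap index (FGT₂) = 0.102071.
After the £300 transfer: below the line — £800, £1,200, £2,400; squared poverty gap index (FGT₂) = 0.070468.
Reduction = 0.102071 − 0.070468 = 0.0316.

0.0316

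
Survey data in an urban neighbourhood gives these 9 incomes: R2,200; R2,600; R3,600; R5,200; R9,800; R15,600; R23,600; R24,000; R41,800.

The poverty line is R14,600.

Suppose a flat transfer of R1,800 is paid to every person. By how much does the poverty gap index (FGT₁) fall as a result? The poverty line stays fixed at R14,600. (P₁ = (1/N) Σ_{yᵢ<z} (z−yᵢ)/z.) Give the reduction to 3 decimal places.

Before: below the line — R2,200, R2,600, R3,600, R5,200, R9,800; poverty gap index (FGT₁) = 0.37747.
After the R1,800 transfer: below the line — R4,000, R4,400, R5,400, R7,000, R11,600; poverty gap index (FGT₁) = 0.30898.
Reduction = 0.37747 − 0.30898 = 0.068.

0.068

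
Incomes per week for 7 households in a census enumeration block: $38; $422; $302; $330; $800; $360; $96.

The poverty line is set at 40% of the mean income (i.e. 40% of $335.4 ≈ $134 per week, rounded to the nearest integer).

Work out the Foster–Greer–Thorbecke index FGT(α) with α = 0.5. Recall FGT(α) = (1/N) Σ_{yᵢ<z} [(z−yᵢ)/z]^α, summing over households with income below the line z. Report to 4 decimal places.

Incomes under z: $38, $96 (q = 2 of N = 7).
Gap ratios (z−y)/z: (134−38)/134 = 0.7164; (134−96)/134 = 0.2836.
Raised to α = 0.5: 0.84641; 0.53252.
Sum = 1.378939; FGT(0.5) = 1.378939 / 7 = 0.1970.

0.1970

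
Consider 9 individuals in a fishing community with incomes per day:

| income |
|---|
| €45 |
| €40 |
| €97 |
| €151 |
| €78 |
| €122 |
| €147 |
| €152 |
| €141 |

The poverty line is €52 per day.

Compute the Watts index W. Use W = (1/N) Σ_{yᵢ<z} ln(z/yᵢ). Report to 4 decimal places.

0.0452

Poor units: €40, €45 (q = 2 of N = 9).
ln(z/y) terms: ln(52/40) = 0.2624; ln(52/45) = 0.1446.
W = 0.406945 / 9 = 0.0452.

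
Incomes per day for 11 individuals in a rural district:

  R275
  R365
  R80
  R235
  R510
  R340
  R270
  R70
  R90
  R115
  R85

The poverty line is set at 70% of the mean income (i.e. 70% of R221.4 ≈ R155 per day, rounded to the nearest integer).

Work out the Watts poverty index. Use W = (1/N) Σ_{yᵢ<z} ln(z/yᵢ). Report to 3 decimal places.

0.264

Below the line: R70, R80, R85, R90, R115 (q = 5 of N = 11).
ln(z/y) terms: ln(155/70) = 0.7949; ln(155/80) = 0.6614; ln(155/85) = 0.6008; ln(155/90) = 0.5436; ln(155/115) = 0.2985.
W = 2.899211 / 11 = 0.264.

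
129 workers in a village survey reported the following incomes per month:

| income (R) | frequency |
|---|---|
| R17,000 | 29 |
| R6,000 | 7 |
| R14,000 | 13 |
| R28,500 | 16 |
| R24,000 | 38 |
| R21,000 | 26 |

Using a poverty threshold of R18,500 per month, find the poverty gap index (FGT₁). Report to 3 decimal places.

Below the line: 7×R6,000, 13×R14,000, 29×R17,000 (q = 49 of N = 129).
Relative gaps: (18500−6000)/18500 = 0.6757 (×7); (18500−14000)/18500 = 0.2432 (×13); (18500−17000)/18500 = 0.0811 (×29).
Σ = 10.243243. Dividing by the full population N = 129 gives P₁ = 0.079.

0.079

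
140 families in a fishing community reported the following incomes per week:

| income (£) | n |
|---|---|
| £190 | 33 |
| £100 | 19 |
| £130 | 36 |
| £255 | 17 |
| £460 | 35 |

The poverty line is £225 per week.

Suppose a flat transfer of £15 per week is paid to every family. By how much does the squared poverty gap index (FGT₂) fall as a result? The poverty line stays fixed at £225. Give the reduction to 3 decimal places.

Before: below the line — 19×£100, 36×£130, 33×£190; squared poverty gap index (FGT₂) = 0.09343.
After the £15 transfer: below the line — 19×£115, 36×£145, 33×£205; squared poverty gap index (FGT₂) = 0.06681.
Reduction = 0.09343 − 0.06681 = 0.027.

0.027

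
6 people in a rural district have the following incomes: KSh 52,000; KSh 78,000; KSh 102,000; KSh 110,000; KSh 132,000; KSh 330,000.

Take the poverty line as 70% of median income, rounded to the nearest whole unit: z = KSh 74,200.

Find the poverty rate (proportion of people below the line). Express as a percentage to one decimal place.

16.7%

1 of the 6 people have income below KSh 74,200.
H = 1/6 = 16.7%.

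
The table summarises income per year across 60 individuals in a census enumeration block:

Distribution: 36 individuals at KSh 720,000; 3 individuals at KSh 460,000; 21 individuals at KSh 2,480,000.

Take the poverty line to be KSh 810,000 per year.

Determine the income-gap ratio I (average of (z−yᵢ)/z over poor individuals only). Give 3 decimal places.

Incomes under z: 3×KSh 460,000, 36×KSh 720,000 (q = 39 of N = 60).
Shortfall ratios (z−y)/z: 0.4321 (×3), 0.1111 (×36); sum = 5.296296.
The income-gap ratio divides by q (the poor only): 5.296296 / 39 = 0.136.

0.136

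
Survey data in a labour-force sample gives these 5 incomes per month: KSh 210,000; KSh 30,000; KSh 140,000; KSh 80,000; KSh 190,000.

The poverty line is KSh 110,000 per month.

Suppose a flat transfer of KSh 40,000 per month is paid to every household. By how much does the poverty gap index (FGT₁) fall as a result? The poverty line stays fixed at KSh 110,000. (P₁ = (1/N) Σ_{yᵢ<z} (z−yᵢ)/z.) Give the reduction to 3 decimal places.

Before: below the line — KSh 30,000, KSh 80,000; poverty gap index (FGT₁) = 0.20000.
After the KSh 40,000 transfer: below the line — KSh 70,000; poverty gap index (FGT₁) = 0.07273.
Reduction = 0.20000 − 0.07273 = 0.127.

0.127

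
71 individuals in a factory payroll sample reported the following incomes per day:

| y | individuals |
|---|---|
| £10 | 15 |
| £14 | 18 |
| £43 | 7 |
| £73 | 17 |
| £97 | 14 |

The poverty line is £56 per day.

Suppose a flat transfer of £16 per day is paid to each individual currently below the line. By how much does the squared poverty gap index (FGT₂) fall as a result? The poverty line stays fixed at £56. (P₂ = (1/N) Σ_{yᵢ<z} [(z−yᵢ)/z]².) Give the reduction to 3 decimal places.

Before: below the line — 15×£10, 18×£14, 7×£43; squared poverty gap index (FGT₂) = 0.29047.
After the £16 transfer: below the line — 15×£26, 18×£30; squared poverty gap index (FGT₂) = 0.11528.
Reduction = 0.29047 − 0.11528 = 0.175.

0.175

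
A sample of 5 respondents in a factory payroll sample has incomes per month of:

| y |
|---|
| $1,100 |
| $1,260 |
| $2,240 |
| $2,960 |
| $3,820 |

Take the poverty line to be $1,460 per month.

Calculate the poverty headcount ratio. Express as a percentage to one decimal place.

40.0%

2 of the 5 respondents have income below $1,460.
H = 2/5 = 40.0%.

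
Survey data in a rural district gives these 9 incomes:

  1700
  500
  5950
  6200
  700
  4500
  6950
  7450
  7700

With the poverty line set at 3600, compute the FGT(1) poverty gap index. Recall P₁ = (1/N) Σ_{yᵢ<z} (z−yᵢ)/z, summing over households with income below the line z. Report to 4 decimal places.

Poor units: 500, 700, 1700 (q = 3 of N = 9).
Shortfall ratios: (3600−500)/3600 = 0.8611; (3600−700)/3600 = 0.8056; (3600−1700)/3600 = 0.5278.
Sum of shortfalls = 2.194444; P₁ averages over all N: 2.194444 / 9 = 0.2438.

0.2438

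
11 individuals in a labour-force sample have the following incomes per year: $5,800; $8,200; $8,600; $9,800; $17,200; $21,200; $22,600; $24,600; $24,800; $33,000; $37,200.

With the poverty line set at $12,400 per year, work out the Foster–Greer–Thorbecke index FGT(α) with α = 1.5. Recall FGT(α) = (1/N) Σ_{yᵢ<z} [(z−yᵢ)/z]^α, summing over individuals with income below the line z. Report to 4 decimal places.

Incomes under z: $5,800, $8,200, $8,600, $9,800 (q = 4 of N = 11).
Normalized shortfalls: (12400−5800)/12400 = 0.5323; (12400−8200)/12400 = 0.3387; (12400−8600)/12400 = 0.3065; (12400−9800)/12400 = 0.2097.
Raised to α = 1.5: 0.38831; 0.19712; 0.16965; 0.09601.
Sum = 0.851097; FGT(1.5) = 0.851097 / 11 = 0.0774.

0.0774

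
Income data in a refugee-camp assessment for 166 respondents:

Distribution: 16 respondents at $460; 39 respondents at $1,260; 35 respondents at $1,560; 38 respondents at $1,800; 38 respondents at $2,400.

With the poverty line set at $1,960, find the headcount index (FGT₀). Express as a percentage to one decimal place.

77.1%

128 of the 166 respondents have income below $1,960.
H = 128/166 = 77.1%.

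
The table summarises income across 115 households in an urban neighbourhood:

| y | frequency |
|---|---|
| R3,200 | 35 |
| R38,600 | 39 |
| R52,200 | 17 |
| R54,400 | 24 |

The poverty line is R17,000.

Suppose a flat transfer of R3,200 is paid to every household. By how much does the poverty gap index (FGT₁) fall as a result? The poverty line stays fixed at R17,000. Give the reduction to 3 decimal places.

0.057

Before: below the line — 35×R3,200; poverty gap index (FGT₁) = 0.24706.
After the R3,200 transfer: below the line — 35×R6,400; poverty gap index (FGT₁) = 0.18977.
Reduction = 0.24706 − 0.18977 = 0.057.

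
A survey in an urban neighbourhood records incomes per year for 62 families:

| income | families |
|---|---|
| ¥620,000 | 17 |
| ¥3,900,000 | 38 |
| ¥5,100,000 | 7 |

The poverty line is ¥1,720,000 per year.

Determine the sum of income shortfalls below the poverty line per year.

¥18,700,000

Below the line: 17×¥620,000 (q = 17 of N = 62).
Individual gaps: 17×(1720000−620000) = 18700000.
Aggregate gap = ¥18,700,000.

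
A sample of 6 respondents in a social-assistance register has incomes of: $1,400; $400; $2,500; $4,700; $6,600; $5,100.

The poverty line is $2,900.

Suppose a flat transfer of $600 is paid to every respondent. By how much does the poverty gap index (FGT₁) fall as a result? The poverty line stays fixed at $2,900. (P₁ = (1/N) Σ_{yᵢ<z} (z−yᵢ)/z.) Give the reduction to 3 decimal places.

Before: below the line — $400, $1,400, $2,500; poverty gap index (FGT₁) = 0.25287.
After the $600 transfer: below the line — $1,000, $2,000; poverty gap index (FGT₁) = 0.16092.
Reduction = 0.25287 − 0.16092 = 0.092.

0.092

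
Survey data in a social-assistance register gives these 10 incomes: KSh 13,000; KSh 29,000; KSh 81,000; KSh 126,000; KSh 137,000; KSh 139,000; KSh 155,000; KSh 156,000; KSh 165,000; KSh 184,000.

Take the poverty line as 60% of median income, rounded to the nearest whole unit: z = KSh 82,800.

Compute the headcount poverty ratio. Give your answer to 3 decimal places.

0.300

3 of the 10 people have income below KSh 82,800.
H = 3/10 = 0.300.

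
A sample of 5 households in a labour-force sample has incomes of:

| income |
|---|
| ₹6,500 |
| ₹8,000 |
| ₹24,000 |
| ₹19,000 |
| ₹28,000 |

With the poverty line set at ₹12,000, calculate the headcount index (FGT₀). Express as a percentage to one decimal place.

40.0%

2 of the 5 households have income below ₹12,000.
H = 2/5 = 40.0%.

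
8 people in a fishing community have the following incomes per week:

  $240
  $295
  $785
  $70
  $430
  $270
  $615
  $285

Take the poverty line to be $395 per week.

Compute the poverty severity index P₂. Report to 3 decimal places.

Below the line: $70, $240, $270, $285, $295 (q = 5 of N = 8).
Normalized shortfalls: (395−70)/395 = 0.8228; (395−240)/395 = 0.3924; (395−270)/395 = 0.3165; (395−285)/395 = 0.2785; (395−295)/395 = 0.2532.
Squared: 0.6770; 0.1540; 0.1001; 0.0776; 0.0641.
Sum = 1.072745; P₂ = 1.072745 / 8 = 0.134.

0.134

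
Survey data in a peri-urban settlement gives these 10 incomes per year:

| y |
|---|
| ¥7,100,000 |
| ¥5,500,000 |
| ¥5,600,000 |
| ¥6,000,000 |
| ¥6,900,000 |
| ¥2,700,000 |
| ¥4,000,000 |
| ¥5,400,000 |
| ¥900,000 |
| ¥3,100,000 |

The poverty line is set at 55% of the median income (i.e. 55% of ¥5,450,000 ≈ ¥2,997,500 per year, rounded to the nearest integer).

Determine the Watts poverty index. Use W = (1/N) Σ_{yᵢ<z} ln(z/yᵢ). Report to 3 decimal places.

0.131

Poor units: ¥900,000, ¥2,700,000 (q = 2 of N = 10).
Log gaps: ln(2997500/900000) = 1.2031; ln(2997500/2700000) = 0.1045.
W = 1.307666 / 10 = 0.131.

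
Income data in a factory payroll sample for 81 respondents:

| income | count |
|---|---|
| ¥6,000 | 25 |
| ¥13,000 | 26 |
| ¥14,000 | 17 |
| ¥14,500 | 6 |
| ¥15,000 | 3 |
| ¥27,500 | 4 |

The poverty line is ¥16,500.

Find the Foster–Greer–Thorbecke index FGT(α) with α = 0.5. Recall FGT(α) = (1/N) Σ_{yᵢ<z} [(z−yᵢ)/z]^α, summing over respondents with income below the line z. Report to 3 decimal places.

Poor units: 25×¥6,000, 26×¥13,000, 17×¥14,000, 6×¥14,500, 3×¥15,000 (q = 77 of N = 81).
Shortfall ratios: (16500−6000)/16500 = 0.6364 (×25); (16500−13000)/16500 = 0.2121 (×26); (16500−14000)/16500 = 0.1515 (×17); (16500−14500)/16500 = 0.1212 (×6); (16500−15000)/16500 = 0.0909 (×3).
Raised to α = 0.5: 0.79772 (×25); 0.46057 (×26); 0.38925 (×17); 0.34816 (×6); 0.30151 (×3).
Sum = 41.528529; FGT(0.5) = 41.528529 / 81 = 0.513.

0.513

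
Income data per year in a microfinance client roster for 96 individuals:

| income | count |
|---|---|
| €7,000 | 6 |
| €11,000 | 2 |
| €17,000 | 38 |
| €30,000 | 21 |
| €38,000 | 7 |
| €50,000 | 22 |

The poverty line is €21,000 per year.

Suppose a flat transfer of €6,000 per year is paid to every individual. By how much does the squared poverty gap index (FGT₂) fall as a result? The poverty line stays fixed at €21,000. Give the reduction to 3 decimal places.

Before: below the line — 6×€7,000, 2×€11,000, 38×€17,000; squared poverty gap index (FGT₂) = 0.04686.
After the €6,000 transfer: below the line — 6×€13,000, 2×€17,000; squared poverty gap index (FGT₂) = 0.00983.
Reduction = 0.04686 − 0.00983 = 0.037.

0.037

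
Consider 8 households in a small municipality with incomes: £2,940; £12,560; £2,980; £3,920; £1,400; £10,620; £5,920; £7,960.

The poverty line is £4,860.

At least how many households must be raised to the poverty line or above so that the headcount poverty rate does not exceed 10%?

4 of the 8 households are poor, so H = 4/8 = 0.500.
A headcount ratio of at most 10% allows at most ⌊0.10 × 8⌋ = 0 poor households.
So at least 4 − 0 = 4 must be lifted.

4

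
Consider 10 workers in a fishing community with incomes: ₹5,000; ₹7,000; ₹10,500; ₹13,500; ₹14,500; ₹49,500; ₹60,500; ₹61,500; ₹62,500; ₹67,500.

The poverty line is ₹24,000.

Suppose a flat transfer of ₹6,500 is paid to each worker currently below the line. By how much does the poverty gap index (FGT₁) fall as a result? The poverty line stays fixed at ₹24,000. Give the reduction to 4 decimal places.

0.1354

Before: below the line — ₹5,000, ₹7,000, ₹10,500, ₹13,500, ₹14,500; poverty gap index (FGT₁) = 0.289583.
After the ₹6,500 transfer: below the line — ₹11,500, ₹13,500, ₹17,000, ₹20,000, ₹21,000; poverty gap index (FGT₁) = 0.154167.
Reduction = 0.289583 − 0.154167 = 0.1354.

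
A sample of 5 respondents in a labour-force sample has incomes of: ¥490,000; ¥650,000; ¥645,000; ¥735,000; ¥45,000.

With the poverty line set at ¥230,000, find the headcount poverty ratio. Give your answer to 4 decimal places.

1 of the 5 respondents have income below ¥230,000.
H = 1/5 = 0.2000.

0.2000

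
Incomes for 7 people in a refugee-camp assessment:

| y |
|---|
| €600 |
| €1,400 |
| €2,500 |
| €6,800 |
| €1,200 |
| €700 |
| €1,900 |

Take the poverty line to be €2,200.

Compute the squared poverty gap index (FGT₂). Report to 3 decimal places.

Below the line: €600, €700, €1,200, €1,400, €1,900 (q = 5 of N = 7).
Shortfall ratios: (2200−600)/2200 = 0.7273; (2200−700)/2200 = 0.6818; (2200−1200)/2200 = 0.4545; (2200−1400)/2200 = 0.3636; (2200−1900)/2200 = 0.1364.
Squared: 0.5289; 0.4649; 0.2066; 0.1322; 0.0186.
Sum = 1.351240; P₂ = 1.351240 / 7 = 0.193.

0.193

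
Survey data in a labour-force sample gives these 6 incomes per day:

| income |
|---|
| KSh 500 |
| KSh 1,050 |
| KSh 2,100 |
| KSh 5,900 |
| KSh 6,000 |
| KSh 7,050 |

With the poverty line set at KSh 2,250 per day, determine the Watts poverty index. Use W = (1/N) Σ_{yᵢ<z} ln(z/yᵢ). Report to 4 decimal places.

Poor units: KSh 500, KSh 1,050, KSh 2,100 (q = 3 of N = 6).
ln(z/y) terms: ln(2250/500) = 1.5041; ln(2250/1050) = 0.7621; ln(2250/2100) = 0.0690.
W = 2.335210 / 6 = 0.3892.

0.3892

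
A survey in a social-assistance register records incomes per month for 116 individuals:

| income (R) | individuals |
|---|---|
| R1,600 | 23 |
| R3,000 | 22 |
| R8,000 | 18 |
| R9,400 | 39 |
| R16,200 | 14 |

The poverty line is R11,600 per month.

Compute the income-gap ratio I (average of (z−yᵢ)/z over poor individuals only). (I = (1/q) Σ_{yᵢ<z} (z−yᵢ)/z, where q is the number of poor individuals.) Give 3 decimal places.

0.482

Below z: 23×R1,600, 22×R3,000, 18×R8,000, 39×R9,400 (q = 102 of N = 116).
Relative gaps: 0.8621 (×23), 0.7414 (×22), 0.3103 (×18), 0.1897 (×39); sum = 49.120690.
I averages over the q = 102 poor units only: 49.120690 / 102 = 0.482.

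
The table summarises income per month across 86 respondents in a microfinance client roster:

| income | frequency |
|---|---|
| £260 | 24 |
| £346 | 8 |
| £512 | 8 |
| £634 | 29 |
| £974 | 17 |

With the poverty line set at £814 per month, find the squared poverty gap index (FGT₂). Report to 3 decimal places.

Below the line: 24×£260, 8×£346, 8×£512, 29×£634 (q = 69 of N = 86).
Relative gaps: (814−260)/814 = 0.6806 (×24); (814−346)/814 = 0.5749 (×8); (814−512)/814 = 0.3710 (×8); (814−634)/814 = 0.2211 (×29).
Squared: 0.4632 (×24); 0.3306 (×8); 0.1376 (×8); 0.0489 (×29).
Sum = 16.280521; P₂ = 16.280521 / 86 = 0.189.

0.189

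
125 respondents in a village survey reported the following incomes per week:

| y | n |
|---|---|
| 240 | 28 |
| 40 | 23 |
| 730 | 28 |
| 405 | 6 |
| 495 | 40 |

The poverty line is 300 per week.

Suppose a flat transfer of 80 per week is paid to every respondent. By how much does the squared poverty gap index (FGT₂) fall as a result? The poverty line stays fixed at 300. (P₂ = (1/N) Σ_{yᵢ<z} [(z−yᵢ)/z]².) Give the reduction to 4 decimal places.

0.0809

Before: below the line — 23×40, 28×240; squared poverty gap index (FGT₂) = 0.147164.
After the 80 transfer: below the line — 23×120; squared poverty gap index (FGT₂) = 0.066240.
Reduction = 0.147164 − 0.066240 = 0.0809.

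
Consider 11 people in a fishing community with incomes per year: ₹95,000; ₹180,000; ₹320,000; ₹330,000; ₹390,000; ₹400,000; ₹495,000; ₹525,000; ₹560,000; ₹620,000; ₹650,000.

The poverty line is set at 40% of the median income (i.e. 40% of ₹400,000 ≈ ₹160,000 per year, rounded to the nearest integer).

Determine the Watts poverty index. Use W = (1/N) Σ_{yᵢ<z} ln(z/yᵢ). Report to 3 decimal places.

0.047

Below z: ₹95,000 (q = 1 of N = 11).
Log gaps: ln(160000/95000) = 0.5213.
W = 0.521297 / 11 = 0.047.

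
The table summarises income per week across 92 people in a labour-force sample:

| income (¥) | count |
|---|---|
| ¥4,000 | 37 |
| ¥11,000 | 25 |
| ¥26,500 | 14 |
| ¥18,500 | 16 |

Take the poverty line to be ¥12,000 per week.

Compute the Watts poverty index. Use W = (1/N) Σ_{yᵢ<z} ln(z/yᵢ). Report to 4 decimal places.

0.4655

Incomes under z: 37×¥4,000, 25×¥11,000 (q = 62 of N = 92).
Log shortfalls: ln(12000/4000) = 1.0986 (×37); ln(12000/11000) = 0.0870 (×25).
W = 42.823939 / 92 = 0.4655.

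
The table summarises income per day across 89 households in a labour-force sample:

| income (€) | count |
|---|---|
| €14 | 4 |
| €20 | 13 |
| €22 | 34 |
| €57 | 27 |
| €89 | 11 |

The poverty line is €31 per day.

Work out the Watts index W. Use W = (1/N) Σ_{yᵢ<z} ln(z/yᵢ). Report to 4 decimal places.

Incomes under z: 4×€14, 13×€20, 34×€22 (q = 51 of N = 89).
Log shortfalls: ln(31/14) = 0.7949 (×4); ln(31/20) = 0.4383 (×13); ln(31/22) = 0.3429 (×34).
W = 20.537155 / 89 = 0.2308.

0.2308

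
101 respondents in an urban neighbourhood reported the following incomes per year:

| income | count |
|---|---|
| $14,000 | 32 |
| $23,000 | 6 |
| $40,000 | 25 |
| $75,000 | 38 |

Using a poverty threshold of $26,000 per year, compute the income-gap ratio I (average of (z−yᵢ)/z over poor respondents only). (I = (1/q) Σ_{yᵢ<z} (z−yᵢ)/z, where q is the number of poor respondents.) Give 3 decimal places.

0.407

Below z: 32×$14,000, 6×$23,000 (q = 38 of N = 101).
Relative gaps: 0.4615 (×32), 0.1154 (×6); sum = 15.461538.
I averages over the q = 38 poor units only: 15.461538 / 38 = 0.407.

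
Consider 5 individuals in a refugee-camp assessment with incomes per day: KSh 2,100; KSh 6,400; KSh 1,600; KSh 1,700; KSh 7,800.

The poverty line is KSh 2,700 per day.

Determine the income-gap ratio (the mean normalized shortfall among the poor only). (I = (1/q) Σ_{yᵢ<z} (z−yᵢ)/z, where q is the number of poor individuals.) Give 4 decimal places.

Poor units: KSh 1,600, KSh 1,700, KSh 2,100 (q = 3 of N = 5).
Shortfall ratios (z−y)/z: 0.4074, 0.3704, 0.2222; sum = 1.000000.
I averages over the q = 3 poor units only: 1.000000 / 3 = 0.3333.

0.3333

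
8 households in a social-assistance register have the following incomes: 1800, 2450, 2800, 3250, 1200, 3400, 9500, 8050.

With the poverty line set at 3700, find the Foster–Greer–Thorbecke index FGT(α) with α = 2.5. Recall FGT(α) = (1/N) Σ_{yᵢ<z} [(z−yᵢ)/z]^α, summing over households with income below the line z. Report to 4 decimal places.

Incomes under z: 1200, 1800, 2450, 2800, 3250, 3400 (q = 6 of N = 8).
Normalized shortfalls: (3700−1200)/3700 = 0.6757; (3700−1800)/3700 = 0.5135; (3700−2450)/3700 = 0.3378; (3700−2800)/3700 = 0.2432; (3700−3250)/3700 = 0.1216; (3700−3400)/3700 = 0.0811.
Raised to α = 2.5: 0.37527; 0.18896; 0.06634; 0.02918; 0.00516; 0.00187.
Sum = 0.666787; FGT(2.5) = 0.666787 / 8 = 0.0833.

0.0833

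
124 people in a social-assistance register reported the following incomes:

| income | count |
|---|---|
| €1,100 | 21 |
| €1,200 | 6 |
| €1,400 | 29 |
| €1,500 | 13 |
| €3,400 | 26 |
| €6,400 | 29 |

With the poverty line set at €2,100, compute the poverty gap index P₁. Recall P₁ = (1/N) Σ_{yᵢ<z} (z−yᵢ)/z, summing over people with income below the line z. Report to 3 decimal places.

0.209

Poor units: 21×€1,100, 6×€1,200, 29×€1,400, 13×€1,500 (q = 69 of N = 124).
Gap ratios (z−y)/z: (2100−1100)/2100 = 0.4762 (×21); (2100−1200)/2100 = 0.4286 (×6); (2100−1400)/2100 = 0.3333 (×29); (2100−1500)/2100 = 0.2857 (×13).
Sum of shortfalls = 25.952381; P₁ averages over all N: 25.952381 / 124 = 0.209.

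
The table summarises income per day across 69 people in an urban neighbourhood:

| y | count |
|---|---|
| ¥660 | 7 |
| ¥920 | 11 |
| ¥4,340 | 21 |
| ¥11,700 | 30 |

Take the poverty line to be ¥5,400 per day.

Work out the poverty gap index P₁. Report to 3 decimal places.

Poor units: 7×¥660, 11×¥920, 21×¥4,340 (q = 39 of N = 69).
Relative gaps: (5400−660)/5400 = 0.8778 (×7); (5400−920)/5400 = 0.8296 (×11); (5400−4340)/5400 = 0.1963 (×21).
Σ = 19.392593. Dividing by the full population N = 69 gives P₁ = 0.281.

0.281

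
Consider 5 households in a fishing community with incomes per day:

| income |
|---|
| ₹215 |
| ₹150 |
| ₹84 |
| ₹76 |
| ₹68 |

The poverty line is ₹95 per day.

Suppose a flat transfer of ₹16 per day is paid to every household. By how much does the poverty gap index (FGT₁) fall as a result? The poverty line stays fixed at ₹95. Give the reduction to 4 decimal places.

0.0905

Before: below the line — ₹68, ₹76, ₹84; poverty gap index (FGT₁) = 0.120000.
After the ₹16 transfer: below the line — ₹84, ₹92; poverty gap index (FGT₁) = 0.029474.
Reduction = 0.120000 − 0.029474 = 0.0905.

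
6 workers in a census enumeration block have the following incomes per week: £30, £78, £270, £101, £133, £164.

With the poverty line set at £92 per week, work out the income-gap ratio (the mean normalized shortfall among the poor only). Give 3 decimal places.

0.413

Below the line: £30, £78 (q = 2 of N = 6).
Relative gaps: 0.6739, 0.1522; sum = 0.826087.
The income-gap ratio divides by q (the poor only): 0.826087 / 2 = 0.413.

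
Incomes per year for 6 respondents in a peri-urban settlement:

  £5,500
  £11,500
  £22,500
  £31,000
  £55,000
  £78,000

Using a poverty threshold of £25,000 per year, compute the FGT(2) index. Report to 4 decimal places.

Below the line: £5,500, £11,500, £22,500 (q = 3 of N = 6).
Normalized shortfalls: (25000−5500)/25000 = 0.7800; (25000−11500)/25000 = 0.5400; (25000−22500)/25000 = 0.1000.
Squared: 0.6084; 0.2916; 0.0100.
Sum = 0.910000; P₂ = 0.910000 / 6 = 0.1517.

0.1517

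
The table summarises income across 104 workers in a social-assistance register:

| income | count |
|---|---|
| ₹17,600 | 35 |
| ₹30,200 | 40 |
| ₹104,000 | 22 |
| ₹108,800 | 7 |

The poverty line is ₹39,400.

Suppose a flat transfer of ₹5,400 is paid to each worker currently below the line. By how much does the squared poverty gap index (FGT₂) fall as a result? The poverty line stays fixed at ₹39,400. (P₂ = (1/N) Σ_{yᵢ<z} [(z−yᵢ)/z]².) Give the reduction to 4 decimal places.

Before: below the line — 35×₹17,600, 40×₹30,200; squared poverty gap index (FGT₂) = 0.123999.
After the ₹5,400 transfer: below the line — 35×₹23,000, 40×₹35,600; squared poverty gap index (FGT₂) = 0.061886.
Reduction = 0.123999 − 0.061886 = 0.0621.

0.0621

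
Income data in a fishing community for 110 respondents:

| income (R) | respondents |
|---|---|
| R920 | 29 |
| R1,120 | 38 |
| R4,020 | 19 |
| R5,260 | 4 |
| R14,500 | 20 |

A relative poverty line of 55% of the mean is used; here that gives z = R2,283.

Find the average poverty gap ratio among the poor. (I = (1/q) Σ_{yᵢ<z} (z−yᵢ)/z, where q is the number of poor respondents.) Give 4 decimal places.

0.5473

Below the line: 29×R920, 38×R1,120 (q = 67 of N = 110).
Shortfall ratios (z−y)/z: 0.5970 (×29), 0.5094 (×38); sum = 36.671485.
I averages over the q = 67 poor units only: 36.671485 / 67 = 0.5473.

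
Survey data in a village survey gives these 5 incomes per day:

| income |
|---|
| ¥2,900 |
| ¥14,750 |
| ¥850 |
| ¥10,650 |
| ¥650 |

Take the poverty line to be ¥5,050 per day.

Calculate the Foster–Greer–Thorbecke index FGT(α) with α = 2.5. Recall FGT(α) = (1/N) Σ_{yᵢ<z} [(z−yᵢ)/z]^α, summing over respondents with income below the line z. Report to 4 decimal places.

0.2915

Incomes under z: ¥650, ¥850, ¥2,900 (q = 3 of N = 5).
Normalized shortfalls: (5050−650)/5050 = 0.8713; (5050−850)/5050 = 0.8317; (5050−2900)/5050 = 0.4257.
Raised to α = 2.5: 0.70860; 0.63080; 0.11827.
Sum = 1.457676; FGT(2.5) = 1.457676 / 5 = 0.2915.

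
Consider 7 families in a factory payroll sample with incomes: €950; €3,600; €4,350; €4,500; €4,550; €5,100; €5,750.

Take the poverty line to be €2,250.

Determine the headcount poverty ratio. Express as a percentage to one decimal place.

1 of the 7 families have income below €2,250.
H = 1/7 = 14.3%.

14.3%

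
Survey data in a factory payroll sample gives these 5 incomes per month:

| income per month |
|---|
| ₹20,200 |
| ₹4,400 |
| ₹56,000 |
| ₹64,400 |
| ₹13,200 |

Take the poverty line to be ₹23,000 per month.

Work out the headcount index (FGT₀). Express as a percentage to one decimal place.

60.0%

3 of the 5 people have income below ₹23,000.
H = 3/5 = 60.0%.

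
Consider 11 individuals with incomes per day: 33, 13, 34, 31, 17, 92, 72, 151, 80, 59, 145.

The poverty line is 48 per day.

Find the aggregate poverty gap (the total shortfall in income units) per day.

Incomes under z: 13, 17, 31, 33, 34 (q = 5 of N = 11).
Individual gaps: 48−13 = 35; 48−17 = 31; 48−31 = 17; 48−33 = 15; 48−34 = 14.
Aggregate gap = 112.

112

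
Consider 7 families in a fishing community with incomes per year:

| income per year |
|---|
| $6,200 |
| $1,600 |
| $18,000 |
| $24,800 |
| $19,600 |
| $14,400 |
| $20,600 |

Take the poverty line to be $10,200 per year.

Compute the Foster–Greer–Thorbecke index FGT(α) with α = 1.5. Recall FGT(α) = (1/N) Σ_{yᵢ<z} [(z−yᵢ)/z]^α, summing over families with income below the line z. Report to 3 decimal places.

0.146

Below z: $1,600, $6,200 (q = 2 of N = 7).
Shortfall ratios: (10200−1600)/10200 = 0.8431; (10200−6200)/10200 = 0.3922.
Raised to α = 1.5: 0.77419; 0.24558.
Sum = 1.019768; FGT(1.5) = 1.019768 / 7 = 0.146.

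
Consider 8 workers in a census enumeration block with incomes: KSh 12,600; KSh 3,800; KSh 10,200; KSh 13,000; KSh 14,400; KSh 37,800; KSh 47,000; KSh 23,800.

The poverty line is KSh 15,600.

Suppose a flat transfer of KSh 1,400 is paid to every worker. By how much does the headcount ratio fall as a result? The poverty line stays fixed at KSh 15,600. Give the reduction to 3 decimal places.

Before: below the line — KSh 3,800, KSh 10,200, KSh 12,600, KSh 13,000, KSh 14,400; headcount ratio = 0.62500.
After the KSh 1,400 transfer: below the line — KSh 5,200, KSh 11,600, KSh 14,000, KSh 14,400; headcount ratio = 0.50000.
Reduction = 0.62500 − 0.50000 = 0.125.

0.125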